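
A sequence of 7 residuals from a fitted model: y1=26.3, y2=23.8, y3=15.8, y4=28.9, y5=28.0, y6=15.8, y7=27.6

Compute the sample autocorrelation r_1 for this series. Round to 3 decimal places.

Mean ȳ = (26.3 + 23.8 + 15.8 + 28.9 + 28.0 + 15.8 + 27.6)/7 = 23.7429
Numerator Σ_{t=1}^{6}(y_t−ȳ)(y_{t+1}−ȳ) = -83.7661
Denominator Σ(y_t−ȳ)² = 192.3171
r_1 = -83.7661 / 192.3171 = -0.436

-0.436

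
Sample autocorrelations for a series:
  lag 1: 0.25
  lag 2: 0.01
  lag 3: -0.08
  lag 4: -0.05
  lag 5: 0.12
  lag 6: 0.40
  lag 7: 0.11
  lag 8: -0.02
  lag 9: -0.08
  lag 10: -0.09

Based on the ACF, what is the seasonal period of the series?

The largest autocorrelation is r_6 = 0.40; the remaining lags stay at or below 0.25. The elevated value at lag 1 (0.25), dropping to 0.01 at lag 2, reflects decaying short-term dependence rather than seasonality.
The dominant spike at lag 6 indicates a seasonal period of 6.

6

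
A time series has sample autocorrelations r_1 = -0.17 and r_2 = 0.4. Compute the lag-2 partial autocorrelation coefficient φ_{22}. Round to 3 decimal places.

φ_{22} = (r_2 − r_1²) / (1 − r_1²)
r_1² = (-0.17)² = 0.0289
Numerator = 0.4 − 0.0289 = 0.3711; denominator = 1 − 0.0289 = 0.9711
φ_{22} = 0.3711 / 0.9711 = 0.382

0.382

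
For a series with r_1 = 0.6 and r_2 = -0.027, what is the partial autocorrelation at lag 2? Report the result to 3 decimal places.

-0.605

φ_{22} = (r_2 − r_1²) / (1 − r_1²)
r_1² = (0.6)² = 0.36
Numerator = -0.027 − 0.3600 = -0.3870; denominator = 1 − 0.3600 = 0.6400
φ_{22} = -0.3870 / 0.6400 = -0.605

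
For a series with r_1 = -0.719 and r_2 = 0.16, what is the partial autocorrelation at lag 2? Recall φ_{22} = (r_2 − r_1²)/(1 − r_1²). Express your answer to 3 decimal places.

-0.739

φ_{22} = (r_2 − r_1²) / (1 − r_1²)
r_1² = (-0.719)² = 0.516961
Numerator = 0.16 − 0.5170 = -0.3570; denominator = 1 − 0.5170 = 0.4830
φ_{22} = -0.3570 / 0.4830 = -0.739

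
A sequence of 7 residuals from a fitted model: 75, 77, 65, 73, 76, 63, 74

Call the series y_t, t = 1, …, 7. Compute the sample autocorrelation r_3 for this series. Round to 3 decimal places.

0.476

Mean ȳ = (75 + 77 + 65 + 73 + 76 + 63 + 74)/7 = 71.8571
Σ(y_t−ȳ)(y_{t+3}−ȳ) = (3.5918) + (21.3061) + (60.7347) + (2.4490) = 88.0816
Denominator Σ(y_t−ȳ)² = 184.8571
r_3 = 88.0816 / 184.8571 = 0.476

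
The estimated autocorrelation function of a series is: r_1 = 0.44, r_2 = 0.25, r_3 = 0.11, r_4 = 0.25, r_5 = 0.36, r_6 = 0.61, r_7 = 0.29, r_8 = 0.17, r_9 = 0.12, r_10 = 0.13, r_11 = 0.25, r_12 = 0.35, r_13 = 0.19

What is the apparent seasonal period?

6

The largest autocorrelation is r_6 = 0.61; the remaining lags stay at or below 0.44. The elevated value at lag 1 (0.44), dropping to 0.25 at lag 2, reflects decaying short-term dependence rather than seasonality.
The dominant spike at lag 6 indicates a seasonal period of 6.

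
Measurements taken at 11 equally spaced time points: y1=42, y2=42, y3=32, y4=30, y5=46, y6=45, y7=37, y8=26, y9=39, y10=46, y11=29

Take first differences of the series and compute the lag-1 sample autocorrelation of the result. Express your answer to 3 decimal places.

First differences Δy: 0, -10, -2, 16, -1, -8, -11, 13, 7, -17
Mean of differences = -1.3000
Numerator Σ(Δy_t−Δȳ)(Δy_{t+1}−Δȳ) = -99.4900
Denominator Σ(Δy_t−Δȳ)² = 1036.1000
r_1(Δy) = -99.4900 / 1036.1000 = -0.096

-0.096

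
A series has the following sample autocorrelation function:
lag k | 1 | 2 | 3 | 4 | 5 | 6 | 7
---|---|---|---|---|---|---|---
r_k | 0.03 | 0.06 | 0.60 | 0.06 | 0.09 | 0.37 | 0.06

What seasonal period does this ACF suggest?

3

The largest autocorrelation is r_3 = 0.60, with a weaker echo at lag 6 (0.37); the remaining lags stay at or below 0.09.
The dominant spike at lag 3 indicates a seasonal period of 3.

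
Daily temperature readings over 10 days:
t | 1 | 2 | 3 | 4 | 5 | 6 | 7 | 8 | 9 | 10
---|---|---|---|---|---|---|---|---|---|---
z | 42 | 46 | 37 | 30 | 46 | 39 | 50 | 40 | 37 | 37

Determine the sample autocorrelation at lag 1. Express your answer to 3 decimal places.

Mean z̄ = (42 + 46 + 37 + 30 + 46 + 39 + 50 + 40 + 37 + 37)/10 = 40.4000
Numerator Σ_{t=1}^{9}(z_t−z̄)(z_{t+1}−z̄) = -45.1600
Denominator Σ(z_t−z̄)² = 302.4000
r_1 = -45.1600 / 302.4000 = -0.149

-0.149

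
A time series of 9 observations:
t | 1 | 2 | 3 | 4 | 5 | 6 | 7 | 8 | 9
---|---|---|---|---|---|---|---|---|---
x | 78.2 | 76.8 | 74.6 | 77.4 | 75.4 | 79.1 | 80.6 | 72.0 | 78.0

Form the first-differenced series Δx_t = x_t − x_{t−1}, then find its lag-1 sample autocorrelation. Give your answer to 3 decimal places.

First differences Δx: -1.4, -2.2, 2.8, -2.0, 3.7, 1.5, -8.6, 6.0
Mean of differences = -0.0250
Numerator Σ(Δx_t−Δx̄)(Δx_{t+1}−Δx̄) = -75.1506
Denominator Σ(Δx_t−Δx̄)² = 144.5350
r_1(Δx) = -75.1506 / 144.5350 = -0.520

-0.520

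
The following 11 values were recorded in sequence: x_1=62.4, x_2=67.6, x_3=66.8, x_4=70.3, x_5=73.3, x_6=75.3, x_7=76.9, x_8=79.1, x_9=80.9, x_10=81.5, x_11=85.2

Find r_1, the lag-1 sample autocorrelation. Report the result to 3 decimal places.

Mean x̄ = (62.4 + 67.6 + 66.8 + 70.3 + 73.3 + 75.3 + 76.9 + 79.1 + 80.9 + 81.5 + 85.2)/11 = 74.4818
Numerator Σ_{t=1}^{10}(x_t−x̄)(x_{t+1}−x̄) = 335.1615
Denominator Σ(x_t−x̄)² = 504.3964
r_1 = 335.1615 / 504.3964 = 0.664

0.664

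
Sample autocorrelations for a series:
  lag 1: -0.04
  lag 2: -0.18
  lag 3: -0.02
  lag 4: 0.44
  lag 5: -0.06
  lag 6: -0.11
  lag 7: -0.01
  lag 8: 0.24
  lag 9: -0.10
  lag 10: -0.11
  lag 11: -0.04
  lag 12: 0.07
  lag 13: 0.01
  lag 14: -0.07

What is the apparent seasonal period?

The largest autocorrelation is r_4 = 0.44, with a weaker echo at lag 8 (0.24); the remaining lags stay at or below 0.07.
The dominant spike at lag 4 indicates a seasonal period of 4.

4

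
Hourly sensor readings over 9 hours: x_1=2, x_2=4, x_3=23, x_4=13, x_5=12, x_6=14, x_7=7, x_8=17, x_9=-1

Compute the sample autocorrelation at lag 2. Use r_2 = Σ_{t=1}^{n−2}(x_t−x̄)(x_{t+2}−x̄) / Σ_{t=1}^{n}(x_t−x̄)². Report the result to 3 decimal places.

Mean x̄ = (2 + 4 + 23 + 13 + 12 + 14 + 7 + 17 − 1)/9 = 10.1111
Σ(x_t−x̄)(x_{t+2}−x̄) = (-104.5432) + (-17.6543) + (24.3457) + (11.2346) + (-5.8765) + (26.7901) + (34.5679) = -31.1358
Denominator Σ(x_t−x̄)² = 476.8889
r_2 = -31.1358 / 476.8889 = -0.065

-0.065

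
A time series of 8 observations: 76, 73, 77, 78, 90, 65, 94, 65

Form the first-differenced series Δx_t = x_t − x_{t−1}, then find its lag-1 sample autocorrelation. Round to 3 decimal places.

-0.745

First differences Δx: -3, 4, 1, 12, -25, 29, -29
Mean of differences = -1.5714
Numerator Σ(Δx_t−Δx̄)(Δx_{t+1}−Δx̄) = -1831.4694
Denominator Σ(Δx_t−Δx̄)² = 2459.7143
r_1(Δx) = -1831.4694 / 2459.7143 = -0.745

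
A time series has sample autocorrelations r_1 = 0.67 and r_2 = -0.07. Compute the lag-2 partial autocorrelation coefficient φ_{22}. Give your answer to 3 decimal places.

-0.942

φ_{22} = (r_2 − r_1²) / (1 − r_1²)
r_1² = (0.67)² = 0.4489
Numerator = -0.07 − 0.4489 = -0.5189; denominator = 1 − 0.4489 = 0.5511
φ_{22} = -0.5189 / 0.5511 = -0.942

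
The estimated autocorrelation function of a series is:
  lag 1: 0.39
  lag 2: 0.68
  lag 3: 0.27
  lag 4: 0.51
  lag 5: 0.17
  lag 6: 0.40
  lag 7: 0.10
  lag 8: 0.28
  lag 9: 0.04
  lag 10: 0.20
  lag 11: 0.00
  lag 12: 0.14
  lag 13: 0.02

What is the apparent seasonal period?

The largest autocorrelation is r_2 = 0.68, with weaker echoes at lags 4 (0.51) and 6 (0.40); the remaining lags stay at or below 0.39.
The dominant spike at lag 2 indicates a seasonal period of 2.

2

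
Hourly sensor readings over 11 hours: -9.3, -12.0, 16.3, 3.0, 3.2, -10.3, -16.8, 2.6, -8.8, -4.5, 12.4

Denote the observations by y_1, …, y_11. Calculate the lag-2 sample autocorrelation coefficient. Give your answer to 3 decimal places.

-0.228

Mean ȳ = (-9.3 − 12.0 + 16.3 + 3.0 + 3.2 − 10.3 − 16.8 + 2.6 − 8.8 − 4.5 + 12.4)/11 = -2.2000
Numerator Σ_{t=1}^{9}(y_t−ȳ)(y_{t+2}−ȳ) = -253.2900
Denominator Σ(y_t−ȳ)² = 1108.7200
r_2 = -253.2900 / 1108.7200 = -0.228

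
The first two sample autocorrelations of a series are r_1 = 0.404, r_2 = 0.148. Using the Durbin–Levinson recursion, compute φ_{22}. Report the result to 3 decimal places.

-0.018

φ_{22} = (r_2 − r_1²) / (1 − r_1²)
r_1² = (0.404)² = 0.163216
Numerator = 0.148 − 0.1632 = -0.0152; denominator = 1 − 0.1632 = 0.8368
φ_{22} = -0.0152 / 0.8368 = -0.018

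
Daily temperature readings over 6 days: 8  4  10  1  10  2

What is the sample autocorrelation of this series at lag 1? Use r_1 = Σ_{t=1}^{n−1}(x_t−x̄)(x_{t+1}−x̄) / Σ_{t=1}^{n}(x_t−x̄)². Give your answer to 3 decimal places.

-0.840

Mean x̄ = (8 + 4 + 10 + 1 + 10 + 2)/6 = 5.8333
Numerator Σ_{t=1}^{5}(x_t−x̄)(x_{t+1}−x̄) = -67.8611
Denominator Σ(x_t−x̄)² = 80.8333
r_1 = -67.8611 / 80.8333 = -0.840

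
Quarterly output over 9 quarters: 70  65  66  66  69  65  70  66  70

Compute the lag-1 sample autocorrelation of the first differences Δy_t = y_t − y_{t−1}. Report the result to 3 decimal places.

-0.676

First differences Δy: -5, 1, 0, 3, -4, 5, -4, 4
Mean of differences = 0.0000
Numerator Σ(Δy_t−Δȳ)(Δy_{t+1}−Δȳ) = -73.0000
Denominator Σ(Δy_t−Δȳ)² = 108.0000
r_1(Δy) = -73.0000 / 108.0000 = -0.676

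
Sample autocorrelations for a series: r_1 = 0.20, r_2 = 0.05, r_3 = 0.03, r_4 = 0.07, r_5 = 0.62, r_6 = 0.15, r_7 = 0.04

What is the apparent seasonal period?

The largest autocorrelation is r_5 = 0.62; the remaining lags stay at or below 0.20. The elevated value at lag 1 (0.20), dropping to 0.05 at lag 2, reflects decaying short-term dependence rather than seasonality.
The dominant spike at lag 5 indicates a seasonal period of 5.

5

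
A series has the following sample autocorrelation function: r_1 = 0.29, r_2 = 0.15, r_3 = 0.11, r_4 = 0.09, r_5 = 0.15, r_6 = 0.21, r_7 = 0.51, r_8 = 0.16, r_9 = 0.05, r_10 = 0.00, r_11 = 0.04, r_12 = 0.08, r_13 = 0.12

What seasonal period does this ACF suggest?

The largest autocorrelation is r_7 = 0.51; the remaining lags stay at or below 0.29. The elevated value at lag 1 (0.29), dropping to 0.15 at lag 2, reflects decaying short-term dependence rather than seasonality.
The dominant spike at lag 7 indicates a seasonal period of 7.

7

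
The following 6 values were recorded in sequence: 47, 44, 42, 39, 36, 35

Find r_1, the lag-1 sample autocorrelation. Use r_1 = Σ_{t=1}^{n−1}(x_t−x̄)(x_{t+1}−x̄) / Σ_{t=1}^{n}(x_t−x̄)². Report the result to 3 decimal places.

Mean x̄ = (47 + 44 + 42 + 39 + 36 + 35)/6 = 40.5000
Deviations from mean: 6.5000, 3.5000, 1.5000, -1.5000, -4.5000, -5.5000
Numerator Σ_{t=1}^{5}(x_t−x̄)(x_{t+1}−x̄) = 57.2500
Denominator Σ(x_t−x̄)² = 109.5000
r_1 = 57.2500 / 109.5000 = 0.523

0.523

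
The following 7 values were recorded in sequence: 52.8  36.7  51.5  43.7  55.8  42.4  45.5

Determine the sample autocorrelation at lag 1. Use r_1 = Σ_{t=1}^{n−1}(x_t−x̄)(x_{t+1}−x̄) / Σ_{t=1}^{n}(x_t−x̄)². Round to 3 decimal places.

Mean x̄ = (52.8 + 36.7 + 51.5 + 43.7 + 55.8 + 42.4 + 45.5)/7 = 46.9143
Deviations from mean: 5.8857, -10.2143, 4.5857, -3.2143, 8.8857, -4.5143, -1.4143
Σ(x_t−x̄)(x_{t+1}−x̄) = (-60.1184) + (-46.8398) + (-14.7398) + (-28.5612) + (-40.1127) + (6.3845) = -183.9873
Denominator Σ(x_t−x̄)² = 271.6686
r_1 = -183.9873 / 271.6686 = -0.677

-0.677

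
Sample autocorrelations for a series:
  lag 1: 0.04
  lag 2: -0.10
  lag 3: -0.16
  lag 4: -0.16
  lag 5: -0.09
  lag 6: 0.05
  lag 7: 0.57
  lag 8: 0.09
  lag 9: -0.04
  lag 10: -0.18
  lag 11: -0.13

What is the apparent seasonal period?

The largest autocorrelation is r_7 = 0.57; the remaining lags stay at or below 0.09.
The dominant spike at lag 7 indicates a seasonal period of 7.

7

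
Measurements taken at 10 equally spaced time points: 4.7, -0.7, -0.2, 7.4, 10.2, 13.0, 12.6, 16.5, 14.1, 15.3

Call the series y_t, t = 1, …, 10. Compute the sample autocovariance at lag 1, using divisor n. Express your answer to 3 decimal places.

25.998

Mean ȳ = (4.7 − 0.7 − 0.2 + 7.4 + 10.2 + 13.0 + 12.6 + 16.5 + 14.1 + 15.3)/10 = 9.2900
Σ_{t=1}^{9}(y_t−ȳ)(y_{t+1}−ȳ) = 259.9849
γ_1 = 259.9849 / 10 = 25.998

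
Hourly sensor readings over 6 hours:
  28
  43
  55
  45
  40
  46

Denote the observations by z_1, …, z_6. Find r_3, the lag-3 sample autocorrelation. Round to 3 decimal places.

0.015

Mean z̄ = (28 + 43 + 55 + 45 + 40 + 46)/6 = 42.8333
Deviations from mean: -14.8333, 0.1667, 12.1667, 2.1667, -2.8333, 3.1667
Σ(z_t−z̄)(z_{t+3}−z̄) = (-32.1389) + (-0.4722) + (38.5278) = 5.9167
Denominator Σ(z_t−z̄)² = 390.8333
r_3 = 5.9167 / 390.8333 = 0.015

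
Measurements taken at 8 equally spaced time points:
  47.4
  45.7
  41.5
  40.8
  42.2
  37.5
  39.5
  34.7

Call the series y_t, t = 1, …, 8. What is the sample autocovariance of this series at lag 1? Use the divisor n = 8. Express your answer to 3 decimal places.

Mean ȳ = (47.4 + 45.7 + 41.5 + 40.8 + 42.2 + 37.5 + 39.5 + 34.7)/8 = 41.1625
Deviations: 6.2375, 4.5375, 0.3375, -0.3625, 1.0375, -3.6625, -1.6625, -6.4625
Σ_{t=1}^{7}(y_t−ȳ)(y_{t+1}−ȳ) = 42.3686
γ_1 = 42.3686 / 8 = 5.296

5.296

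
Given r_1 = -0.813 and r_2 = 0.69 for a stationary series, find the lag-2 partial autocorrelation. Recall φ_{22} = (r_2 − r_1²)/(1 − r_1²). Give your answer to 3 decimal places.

0.086

φ_{22} = (r_2 − r_1²) / (1 − r_1²)
r_1² = (-0.813)² = 0.660969
Numerator = 0.69 − 0.6610 = 0.0290; denominator = 1 − 0.6610 = 0.3390
φ_{22} = 0.0290 / 0.3390 = 0.086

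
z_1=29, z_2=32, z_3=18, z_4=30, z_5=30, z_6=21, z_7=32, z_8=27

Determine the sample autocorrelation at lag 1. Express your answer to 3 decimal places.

-0.540

Mean z̄ = (29 + 32 + 18 + 30 + 30 + 21 + 32 + 27)/8 = 27.3750
Deviations from mean: 1.6250, 4.6250, -9.3750, 2.6250, 2.6250, -6.3750, 4.6250, -0.3750
Numerator Σ_{t=1}^{7}(z_t−z̄)(z_{t+1}−z̄) = -101.5156
Denominator Σ(z_t−z̄)² = 187.8750
r_1 = -101.5156 / 187.8750 = -0.540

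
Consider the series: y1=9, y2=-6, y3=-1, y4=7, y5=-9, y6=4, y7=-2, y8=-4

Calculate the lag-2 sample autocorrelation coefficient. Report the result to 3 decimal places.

Mean ȳ = (9 − 6 − 1 + 7 − 9 + 4 − 2 − 4)/8 = -0.2500
Deviations from mean: 9.2500, -5.7500, -0.7500, 7.2500, -8.7500, 4.2500, -1.7500, -3.7500
Σ(y_t−ȳ)(y_{t+2}−ȳ) = (-6.9375) + (-41.6875) + (6.5625) + (30.8125) + (15.3125) + (-15.9375) = -11.8750
Denominator Σ(y_t−ȳ)² = 283.5000
r_2 = -11.8750 / 283.5000 = -0.042

-0.042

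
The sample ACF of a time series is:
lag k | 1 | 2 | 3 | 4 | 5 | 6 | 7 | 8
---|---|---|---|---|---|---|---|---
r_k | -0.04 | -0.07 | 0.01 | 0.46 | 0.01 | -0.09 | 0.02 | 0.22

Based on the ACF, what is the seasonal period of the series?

4

The largest autocorrelation is r_4 = 0.46, with a weaker echo at lag 8 (0.22); the remaining lags stay at or below 0.02.
The dominant spike at lag 4 indicates a seasonal period of 4.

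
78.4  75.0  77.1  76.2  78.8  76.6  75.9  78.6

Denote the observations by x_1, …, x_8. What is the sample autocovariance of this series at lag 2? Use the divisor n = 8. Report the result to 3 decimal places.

Mean x̄ = (78.4 + 75.0 + 77.1 + 76.2 + 78.8 + 76.6 + 75.9 + 78.6)/8 = 77.0750
Σ_{t=1}^{6}(x_t−x̄)(x_{t+2}−x̄) = -0.4438
γ_2 = -0.4438 / 8 = -0.055

-0.055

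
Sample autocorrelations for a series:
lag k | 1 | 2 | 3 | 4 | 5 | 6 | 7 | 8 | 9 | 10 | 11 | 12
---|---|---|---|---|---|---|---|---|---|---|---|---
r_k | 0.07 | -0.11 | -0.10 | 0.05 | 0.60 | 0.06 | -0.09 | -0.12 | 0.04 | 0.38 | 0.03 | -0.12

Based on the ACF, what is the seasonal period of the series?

5

The largest autocorrelation is r_5 = 0.60, with a weaker echo at lag 10 (0.38); the remaining lags stay at or below 0.07.
The dominant spike at lag 5 indicates a seasonal period of 5.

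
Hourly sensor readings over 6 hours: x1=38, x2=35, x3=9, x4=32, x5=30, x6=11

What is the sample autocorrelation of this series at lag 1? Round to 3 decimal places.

-0.231

Mean x̄ = (38 + 35 + 9 + 32 + 30 + 11)/6 = 25.8333
Σ(x_t−x̄)(x_{t+1}−x̄) = (111.5278) + (-154.3056) + (-103.8056) + (25.6944) + (-61.8056) = -182.6944
Denominator Σ(x_t−x̄)² = 790.8333
r_1 = -182.6944 / 790.8333 = -0.231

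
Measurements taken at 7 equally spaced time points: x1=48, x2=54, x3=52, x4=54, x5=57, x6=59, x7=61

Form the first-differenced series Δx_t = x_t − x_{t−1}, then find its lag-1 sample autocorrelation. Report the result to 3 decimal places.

First differences Δx: 6, -2, 2, 3, 2, 2
Mean of differences = 2.1667
Numerator Σ(Δx_t−Δx̄)(Δx_{t+1}−Δx̄) = -15.5278
Denominator Σ(Δx_t−Δx̄)² = 32.8333
r_1(Δx) = -15.5278 / 32.8333 = -0.473

-0.473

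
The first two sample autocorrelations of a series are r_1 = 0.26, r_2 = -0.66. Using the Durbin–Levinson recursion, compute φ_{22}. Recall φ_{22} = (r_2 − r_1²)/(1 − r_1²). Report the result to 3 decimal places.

-0.780

φ_{22} = (r_2 − r_1²) / (1 − r_1²)
r_1² = (0.26)² = 0.0676
Numerator = -0.66 − 0.0676 = -0.7276; denominator = 1 − 0.0676 = 0.9324
φ_{22} = -0.7276 / 0.9324 = -0.780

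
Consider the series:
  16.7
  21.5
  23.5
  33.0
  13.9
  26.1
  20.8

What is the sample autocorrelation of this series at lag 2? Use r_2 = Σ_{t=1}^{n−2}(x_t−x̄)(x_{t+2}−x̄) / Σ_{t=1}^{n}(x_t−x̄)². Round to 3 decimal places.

0.120

Mean x̄ = (16.7 + 21.5 + 23.5 + 33.0 + 13.9 + 26.1 + 20.8)/7 = 22.2143
Numerator Σ_{t=1}^{5}(x_t−x̄)(x_{t+2}−x̄) = 28.1853
Denominator Σ(x_t−x̄)² = 235.1286
r_2 = 28.1853 / 235.1286 = 0.120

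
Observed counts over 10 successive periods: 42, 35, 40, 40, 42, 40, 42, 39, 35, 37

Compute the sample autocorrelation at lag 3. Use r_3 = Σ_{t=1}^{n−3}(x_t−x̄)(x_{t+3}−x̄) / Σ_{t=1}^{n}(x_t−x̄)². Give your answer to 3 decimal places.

-0.255

Mean x̄ = (42 + 35 + 40 + 40 + 42 + 40 + 42 + 39 + 35 + 37)/10 = 39.2000
Σ(x_t−x̄)(x_{t+3}−x̄) = (2.2400) + (-11.7600) + (0.6400) + (2.2400) + (-0.5600) + (-3.3600) + (-6.1600) = -16.7200
Denominator Σ(x_t−x̄)² = 65.6000
r_3 = -16.7200 / 65.6000 = -0.255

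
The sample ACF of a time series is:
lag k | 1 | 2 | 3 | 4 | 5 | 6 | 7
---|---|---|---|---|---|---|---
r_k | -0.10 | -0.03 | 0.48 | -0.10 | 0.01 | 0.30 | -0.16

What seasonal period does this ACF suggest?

3

The largest autocorrelation is r_3 = 0.48, with a weaker echo at lag 6 (0.30); the remaining lags stay at or below 0.01.
The dominant spike at lag 3 indicates a seasonal period of 3.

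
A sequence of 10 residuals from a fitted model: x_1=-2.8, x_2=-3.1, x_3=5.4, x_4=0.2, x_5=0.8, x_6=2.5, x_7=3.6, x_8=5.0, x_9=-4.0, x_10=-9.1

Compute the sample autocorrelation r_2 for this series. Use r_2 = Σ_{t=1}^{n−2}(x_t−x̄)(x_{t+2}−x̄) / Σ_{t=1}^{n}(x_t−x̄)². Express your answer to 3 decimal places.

-0.278

Mean x̄ = (-2.8 − 3.1 + 5.4 + 0.2 + 0.8 + 2.5 + 3.6 + 5.0 − 4.0 − 9.1)/10 = -0.1500
Numerator Σ_{t=1}^{8}(x_t−x̄)(x_{t+2}−x̄) = -52.8600
Denominator Σ(x_t−x̄)² = 190.0850
r_2 = -52.8600 / 190.0850 = -0.278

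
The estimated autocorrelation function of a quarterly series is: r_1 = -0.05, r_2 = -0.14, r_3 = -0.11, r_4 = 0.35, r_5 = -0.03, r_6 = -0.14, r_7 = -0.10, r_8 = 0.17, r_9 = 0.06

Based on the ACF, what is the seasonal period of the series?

The largest autocorrelation is r_4 = 0.35, with a weaker echo at lag 8 (0.17); the remaining lags stay at or below 0.06.
The dominant spike at lag 4 indicates a seasonal period of 4.

4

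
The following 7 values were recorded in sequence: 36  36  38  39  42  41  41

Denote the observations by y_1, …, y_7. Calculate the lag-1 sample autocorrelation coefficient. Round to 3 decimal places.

Mean ȳ = (36 + 36 + 38 + 39 + 42 + 41 + 41)/7 = 39.0000
Deviations from mean: -3.0000, -3.0000, -1.0000, 0.0000, 3.0000, 2.0000, 2.0000
Σ(y_t−ȳ)(y_{t+1}−ȳ) = (9.0000) + (3.0000) + (0.0000) + (0.0000) + (6.0000) + (4.0000) = 22.0000
Denominator Σ(y_t−ȳ)² = 36.0000
r_1 = 22.0000 / 36.0000 = 0.611

0.611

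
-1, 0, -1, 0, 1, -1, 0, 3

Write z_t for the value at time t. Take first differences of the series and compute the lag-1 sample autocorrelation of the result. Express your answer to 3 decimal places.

-0.148

First differences Δz: 1, -1, 1, 1, -2, 1, 3
Mean of differences = 0.5714
Numerator Σ(Δz_t−Δz̄)(Δz_{t+1}−Δz̄) = -2.3265
Denominator Σ(Δz_t−Δz̄)² = 15.7143
r_1(Δz) = -2.3265 / 15.7143 = -0.148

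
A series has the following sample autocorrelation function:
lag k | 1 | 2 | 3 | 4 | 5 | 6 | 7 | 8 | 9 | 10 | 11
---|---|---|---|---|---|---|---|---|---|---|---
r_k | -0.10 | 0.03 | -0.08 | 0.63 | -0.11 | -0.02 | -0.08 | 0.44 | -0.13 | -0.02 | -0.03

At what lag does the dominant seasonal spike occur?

The largest autocorrelation is r_4 = 0.63, with a weaker echo at lag 8 (0.44); the remaining lags stay at or below 0.03.
The dominant spike at lag 4 indicates a seasonal period of 4.

4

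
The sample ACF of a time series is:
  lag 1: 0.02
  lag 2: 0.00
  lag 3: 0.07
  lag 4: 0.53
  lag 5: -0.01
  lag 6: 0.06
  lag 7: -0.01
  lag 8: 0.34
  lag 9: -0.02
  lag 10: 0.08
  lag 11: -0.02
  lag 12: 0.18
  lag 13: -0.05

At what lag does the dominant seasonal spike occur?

The largest autocorrelation is r_4 = 0.53, with weaker echoes at lags 8 (0.34) and 12 (0.18); the remaining lags stay at or below 0.08.
The dominant spike at lag 4 indicates a seasonal period of 4.

4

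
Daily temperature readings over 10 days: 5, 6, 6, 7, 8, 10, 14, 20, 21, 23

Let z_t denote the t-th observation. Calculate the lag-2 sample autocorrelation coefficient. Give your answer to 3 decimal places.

Mean z̄ = (5 + 6 + 6 + 7 + 8 + 10 + 14 + 20 + 21 + 23)/10 = 12.0000
Numerator Σ_{t=1}^{8}(z_t−z̄)(z_{t+2}−z̄) = 188.0000
Denominator Σ(z_t−z̄)² = 436.0000
r_2 = 188.0000 / 436.0000 = 0.431

0.431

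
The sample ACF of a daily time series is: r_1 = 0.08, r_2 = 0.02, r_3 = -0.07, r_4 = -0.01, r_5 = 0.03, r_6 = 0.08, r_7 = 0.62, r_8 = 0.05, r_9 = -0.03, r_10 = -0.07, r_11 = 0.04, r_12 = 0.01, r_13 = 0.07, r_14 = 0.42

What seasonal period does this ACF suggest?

7

The largest autocorrelation is r_7 = 0.62, with a weaker echo at lag 14 (0.42); the remaining lags stay at or below 0.08.
The dominant spike at lag 7 indicates a seasonal period of 7.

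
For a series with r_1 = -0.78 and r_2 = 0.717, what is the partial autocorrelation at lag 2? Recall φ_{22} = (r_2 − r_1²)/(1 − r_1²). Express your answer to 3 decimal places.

φ_{22} = (r_2 − r_1²) / (1 − r_1²)
r_1² = (-0.78)² = 0.6084
Numerator = 0.717 − 0.6084 = 0.1086; denominator = 1 − 0.6084 = 0.3916
φ_{22} = 0.1086 / 0.3916 = 0.277

0.277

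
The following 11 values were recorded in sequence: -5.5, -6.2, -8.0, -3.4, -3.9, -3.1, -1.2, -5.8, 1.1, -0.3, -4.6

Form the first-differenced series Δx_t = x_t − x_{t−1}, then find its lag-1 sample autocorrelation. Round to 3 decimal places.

-0.446

First differences Δx: -0.7, -1.8, 4.6, -0.5, 0.8, 1.9, -4.6, 6.9, -1.4, -4.3
Mean of differences = 0.0900
Numerator Σ(Δx_t−Δx̄)(Δx_{t+1}−Δx̄) = -52.8591
Denominator Σ(Δx_t−Δx̄)² = 118.5290
r_1(Δx) = -52.8591 / 118.5290 = -0.446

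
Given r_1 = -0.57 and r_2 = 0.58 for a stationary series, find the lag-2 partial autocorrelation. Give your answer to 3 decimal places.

φ_{22} = (r_2 − r_1²) / (1 − r_1²)
r_1² = (-0.57)² = 0.3249
Numerator = 0.58 − 0.3249 = 0.2551; denominator = 1 − 0.3249 = 0.6751
φ_{22} = 0.2551 / 0.6751 = 0.378

0.378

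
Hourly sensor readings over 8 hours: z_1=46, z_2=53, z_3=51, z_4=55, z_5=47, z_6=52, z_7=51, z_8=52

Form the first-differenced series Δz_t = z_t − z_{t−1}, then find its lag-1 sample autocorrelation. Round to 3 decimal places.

First differences Δz: 7, -2, 4, -8, 5, -1, 1
Mean of differences = 0.8571
Numerator Σ(Δz_t−Δz̄)(Δz_{t+1}−Δz̄) = -99.0204
Denominator Σ(Δz_t−Δz̄)² = 154.8571
r_1(Δz) = -99.0204 / 154.8571 = -0.639

-0.639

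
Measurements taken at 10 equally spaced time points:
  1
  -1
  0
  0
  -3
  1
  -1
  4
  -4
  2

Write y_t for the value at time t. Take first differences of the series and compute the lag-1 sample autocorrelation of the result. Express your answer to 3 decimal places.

-0.753

First differences Δy: -2, 1, 0, -3, 4, -2, 5, -8, 6
Mean of differences = 0.1111
Numerator Σ(Δy_t−Δȳ)(Δy_{t+1}−Δȳ) = -119.6790
Denominator Σ(Δy_t−Δȳ)² = 158.8889
r_1(Δy) = -119.6790 / 158.8889 = -0.753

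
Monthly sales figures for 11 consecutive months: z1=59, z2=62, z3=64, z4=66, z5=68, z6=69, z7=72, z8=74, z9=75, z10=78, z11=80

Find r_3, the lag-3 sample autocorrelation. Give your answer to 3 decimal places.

Mean z̄ = (59 + 62 + 64 + 66 + 68 + 69 + 72 + 74 + 75 + 78 + 80)/11 = 69.7273
Numerator Σ_{t=1}^{8}(z_t−z̄)(z_{t+3}−z̄) = 100.5041
Denominator Σ(z_t−z̄)² = 450.1818
r_3 = 100.5041 / 450.1818 = 0.223

0.223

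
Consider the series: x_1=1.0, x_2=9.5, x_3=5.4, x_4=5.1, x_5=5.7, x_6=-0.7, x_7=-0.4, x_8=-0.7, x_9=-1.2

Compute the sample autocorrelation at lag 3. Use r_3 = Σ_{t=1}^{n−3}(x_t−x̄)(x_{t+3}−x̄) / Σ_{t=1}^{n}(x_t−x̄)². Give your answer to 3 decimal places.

Mean x̄ = (1.0 + 9.5 + 5.4 + 5.1 + 5.7 − 0.7 − 0.4 − 0.7 − 1.2)/9 = 2.6333
Numerator Σ_{t=1}^{6}(x_t−x̄)(x_{t+3}−x̄) = 2.8800
Denominator Σ(x_t−x̄)² = 119.0800
r_3 = 2.8800 / 119.0800 = 0.024

0.024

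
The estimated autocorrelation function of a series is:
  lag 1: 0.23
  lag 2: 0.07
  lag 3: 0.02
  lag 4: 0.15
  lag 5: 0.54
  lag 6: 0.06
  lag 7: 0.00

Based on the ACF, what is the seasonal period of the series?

5

The largest autocorrelation is r_5 = 0.54; the remaining lags stay at or below 0.23. The elevated value at lag 1 (0.23), dropping to 0.07 at lag 2, reflects decaying short-term dependence rather than seasonality.
The dominant spike at lag 5 indicates a seasonal period of 5.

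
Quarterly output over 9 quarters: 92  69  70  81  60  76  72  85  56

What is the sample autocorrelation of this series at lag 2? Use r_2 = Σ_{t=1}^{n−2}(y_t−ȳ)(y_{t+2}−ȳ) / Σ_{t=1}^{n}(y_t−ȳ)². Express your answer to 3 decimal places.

Mean ȳ = (92 + 69 + 70 + 81 + 60 + 76 + 72 + 85 + 56)/9 = 73.4444
Σ(y_t−ȳ)(y_{t+2}−ȳ) = (-63.9136) + (-33.5802) + (46.3086) + (19.3086) + (19.4198) + (29.5309) + (25.1975) = 42.2716
Denominator Σ(y_t−ȳ)² = 1060.2222
r_2 = 42.2716 / 1060.2222 = 0.040

0.040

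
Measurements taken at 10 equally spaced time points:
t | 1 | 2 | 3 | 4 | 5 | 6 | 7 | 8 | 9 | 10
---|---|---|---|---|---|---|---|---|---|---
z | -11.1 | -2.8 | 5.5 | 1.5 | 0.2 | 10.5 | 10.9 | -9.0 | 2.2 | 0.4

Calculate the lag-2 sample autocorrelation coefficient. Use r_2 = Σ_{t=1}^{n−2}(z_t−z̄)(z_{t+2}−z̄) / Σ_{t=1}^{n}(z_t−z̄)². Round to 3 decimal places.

Mean z̄ = (-11.1 − 2.8 + 5.5 + 1.5 + 0.2 + 10.5 + 10.9 − 9.0 + 2.2 + 0.4)/10 = 0.8300
Numerator Σ_{t=1}^{8}(z_t−z̄)(z_{t+2}−z̄) = -137.9858
Denominator Σ(z_t−z̄)² = 471.7610
r_2 = -137.9858 / 471.7610 = -0.292

-0.292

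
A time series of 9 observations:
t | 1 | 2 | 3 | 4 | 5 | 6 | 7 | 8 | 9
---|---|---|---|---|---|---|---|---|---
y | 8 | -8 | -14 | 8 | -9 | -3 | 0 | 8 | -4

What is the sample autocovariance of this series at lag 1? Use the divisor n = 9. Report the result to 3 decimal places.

Mean ȳ = (8 − 8 − 14 + 8 − 9 − 3 + 0 + 8 − 4)/9 = -1.5556
Σ_{t=1}^{8}(y_t−ȳ)(y_{t+1}−ȳ) = -171.4198
γ_1 = -171.4198 / 9 = -19.047

-19.047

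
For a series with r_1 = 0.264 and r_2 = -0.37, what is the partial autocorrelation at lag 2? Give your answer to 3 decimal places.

-0.473

φ_{22} = (r_2 − r_1²) / (1 − r_1²)
r_1² = (0.264)² = 0.069696
Numerator = -0.37 − 0.0697 = -0.4397; denominator = 1 − 0.0697 = 0.9303
φ_{22} = -0.4397 / 0.9303 = -0.473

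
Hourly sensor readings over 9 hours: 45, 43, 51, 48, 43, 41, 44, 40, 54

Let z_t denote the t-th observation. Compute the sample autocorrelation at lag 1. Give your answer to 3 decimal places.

Mean z̄ = (45 + 43 + 51 + 48 + 43 + 41 + 44 + 40 + 54)/9 = 45.4444
Numerator Σ_{t=1}^{8}(z_t−z̄)(z_{t+1}−z̄) = -25.9753
Denominator Σ(z_t−z̄)² = 174.2222
r_1 = -25.9753 / 174.2222 = -0.149

-0.149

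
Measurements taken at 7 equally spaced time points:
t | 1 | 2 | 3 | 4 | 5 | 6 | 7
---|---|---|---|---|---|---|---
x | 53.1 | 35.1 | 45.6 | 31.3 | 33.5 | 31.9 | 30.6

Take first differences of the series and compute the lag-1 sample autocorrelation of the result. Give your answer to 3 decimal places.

First differences Δx: -18.0, 10.5, -14.3, 2.2, -1.6, -1.3
Mean of differences = -3.7500
Numerator Σ(Δx_t−Δx̄)(Δx_{t+1}−Δx̄) = -398.1125
Denominator Σ(Δx_t−Δx̄)² = 563.4550
r_1(Δx) = -398.1125 / 563.4550 = -0.707

-0.707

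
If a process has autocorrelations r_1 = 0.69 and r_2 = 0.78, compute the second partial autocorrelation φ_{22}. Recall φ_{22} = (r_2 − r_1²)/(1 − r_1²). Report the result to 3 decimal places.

φ_{22} = (r_2 − r_1²) / (1 − r_1²)
r_1² = (0.69)² = 0.4761
Numerator = 0.78 − 0.4761 = 0.3039; denominator = 1 − 0.4761 = 0.5239
φ_{22} = 0.3039 / 0.5239 = 0.580

0.580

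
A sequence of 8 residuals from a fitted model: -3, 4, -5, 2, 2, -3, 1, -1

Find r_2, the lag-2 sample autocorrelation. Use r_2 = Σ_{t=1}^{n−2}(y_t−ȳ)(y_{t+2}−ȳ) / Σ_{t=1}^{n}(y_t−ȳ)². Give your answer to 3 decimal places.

0.151

Mean ȳ = (-3 + 4 − 5 + 2 + 2 − 3 + 1 − 1)/8 = -0.3750
Deviations from mean: -2.6250, 4.3750, -4.6250, 2.3750, 2.3750, -2.6250, 1.3750, -0.6250
Numerator Σ_{t=1}^{6}(y_t−ȳ)(y_{t+2}−ȳ) = 10.2188
Denominator Σ(y_t−ȳ)² = 67.8750
r_2 = 10.2188 / 67.8750 = 0.151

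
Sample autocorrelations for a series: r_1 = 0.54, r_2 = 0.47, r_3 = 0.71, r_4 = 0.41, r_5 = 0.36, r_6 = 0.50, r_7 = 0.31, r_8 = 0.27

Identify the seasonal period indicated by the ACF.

The largest autocorrelation is r_3 = 0.71; the remaining lags stay at or below 0.54. The elevated value at lag 1 (0.54), dropping to 0.47 at lag 2, reflects decaying short-term dependence rather than seasonality.
The dominant spike at lag 3 indicates a seasonal period of 3.

3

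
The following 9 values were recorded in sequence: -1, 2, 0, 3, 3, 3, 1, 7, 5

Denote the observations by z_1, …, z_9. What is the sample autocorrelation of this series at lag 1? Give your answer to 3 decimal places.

0.123

Mean z̄ = (-1 + 2 + 0 + 3 + 3 + 3 + 1 + 7 + 5)/9 = 2.5556
Numerator Σ_{t=1}^{8}(z_t−z̄)(z_{t+1}−z̄) = 5.9136
Denominator Σ(z_t−z̄)² = 48.2222
r_1 = 5.9136 / 48.2222 = 0.123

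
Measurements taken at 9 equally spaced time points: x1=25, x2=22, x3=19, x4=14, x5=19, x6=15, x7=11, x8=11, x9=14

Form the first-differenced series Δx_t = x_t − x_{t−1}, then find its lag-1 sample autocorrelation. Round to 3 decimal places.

-0.235

First differences Δx: -3, -3, -5, 5, -4, -4, 0, 3
Mean of differences = -1.3750
Numerator Σ(Δx_t−Δx̄)(Δx_{t+1}−Δx̄) = -22.0156
Denominator Σ(Δx_t−Δx̄)² = 93.8750
r_1(Δx) = -22.0156 / 93.8750 = -0.235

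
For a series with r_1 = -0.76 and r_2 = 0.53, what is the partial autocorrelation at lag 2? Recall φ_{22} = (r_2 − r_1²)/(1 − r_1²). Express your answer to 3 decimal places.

φ_{22} = (r_2 − r_1²) / (1 − r_1²)
r_1² = (-0.76)² = 0.5776
Numerator = 0.53 − 0.5776 = -0.0476; denominator = 1 − 0.5776 = 0.4224
φ_{22} = -0.0476 / 0.4224 = -0.113

-0.113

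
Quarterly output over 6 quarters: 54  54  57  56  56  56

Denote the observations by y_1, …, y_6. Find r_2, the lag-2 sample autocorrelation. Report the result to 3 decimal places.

Mean ȳ = (54 + 54 + 57 + 56 + 56 + 56)/6 = 55.5000
Deviations from mean: -1.5000, -1.5000, 1.5000, 0.5000, 0.5000, 0.5000
Numerator Σ_{t=1}^{4}(y_t−ȳ)(y_{t+2}−ȳ) = -2.0000
Denominator Σ(y_t−ȳ)² = 7.5000
r_2 = -2.0000 / 7.5000 = -0.267

-0.267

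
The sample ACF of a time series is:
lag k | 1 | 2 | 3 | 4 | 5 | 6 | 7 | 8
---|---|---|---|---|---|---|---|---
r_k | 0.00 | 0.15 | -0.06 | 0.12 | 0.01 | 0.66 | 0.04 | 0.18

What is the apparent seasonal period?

The largest autocorrelation is r_6 = 0.66; the remaining lags stay at or below 0.18.
The dominant spike at lag 6 indicates a seasonal period of 6.

6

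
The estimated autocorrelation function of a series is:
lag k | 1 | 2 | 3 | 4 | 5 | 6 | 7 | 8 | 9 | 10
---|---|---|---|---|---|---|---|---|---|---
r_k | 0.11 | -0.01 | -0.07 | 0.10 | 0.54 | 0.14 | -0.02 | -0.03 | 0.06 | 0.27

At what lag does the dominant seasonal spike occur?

The largest autocorrelation is r_5 = 0.54, with a weaker echo at lag 10 (0.27); the remaining lags stay at or below 0.14.
The dominant spike at lag 5 indicates a seasonal period of 5.

5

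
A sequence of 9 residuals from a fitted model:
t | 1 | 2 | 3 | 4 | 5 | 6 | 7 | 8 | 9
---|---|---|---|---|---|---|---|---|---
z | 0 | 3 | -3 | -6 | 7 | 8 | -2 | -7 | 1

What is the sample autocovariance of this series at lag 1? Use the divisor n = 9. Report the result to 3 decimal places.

1.554

Mean z̄ = (0 + 3 − 3 − 6 + 7 + 8 − 2 − 7 + 1)/9 = 0.1111
Σ_{t=1}^{8}(z_t−z̄)(z_{t+1}−z̄) = 13.9877
γ_1 = 13.9877 / 9 = 1.554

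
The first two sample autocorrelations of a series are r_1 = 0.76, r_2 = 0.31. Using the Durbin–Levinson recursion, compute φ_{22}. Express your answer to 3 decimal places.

φ_{22} = (r_2 − r_1²) / (1 − r_1²)
r_1² = (0.76)² = 0.5776
Numerator = 0.31 − 0.5776 = -0.2676; denominator = 1 − 0.5776 = 0.4224
φ_{22} = -0.2676 / 0.4224 = -0.634

-0.634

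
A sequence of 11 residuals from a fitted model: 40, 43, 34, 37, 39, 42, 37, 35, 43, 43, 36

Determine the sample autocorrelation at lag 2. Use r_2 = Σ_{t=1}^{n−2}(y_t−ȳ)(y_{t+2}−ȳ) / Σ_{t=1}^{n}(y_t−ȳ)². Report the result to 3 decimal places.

-0.578

Mean ȳ = (40 + 43 + 34 + 37 + 39 + 42 + 37 + 35 + 43 + 43 + 36)/11 = 39.0000
Numerator Σ_{t=1}^{9}(y_t−ȳ)(y_{t+2}−ȳ) = -67.0000
Denominator Σ(y_t−ȳ)² = 116.0000
r_2 = -67.0000 / 116.0000 = -0.578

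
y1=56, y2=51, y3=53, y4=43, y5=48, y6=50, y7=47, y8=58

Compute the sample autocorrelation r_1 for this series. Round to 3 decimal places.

-0.099

Mean ȳ = (56 + 51 + 53 + 43 + 48 + 50 + 47 + 58)/8 = 50.7500
Numerator Σ_{t=1}^{7}(y_t−ȳ)(y_{t+1}−ȳ) = -16.5625
Denominator Σ(y_t−ȳ)² = 167.5000
r_1 = -16.5625 / 167.5000 = -0.099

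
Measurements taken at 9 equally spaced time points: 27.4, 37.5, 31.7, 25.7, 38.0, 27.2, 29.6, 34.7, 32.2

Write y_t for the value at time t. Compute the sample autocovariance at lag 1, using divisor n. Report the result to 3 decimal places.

-9.567

Mean ȳ = (27.4 + 37.5 + 31.7 + 25.7 + 38.0 + 27.2 + 29.6 + 34.7 + 32.2)/9 = 31.5556
Σ_{t=1}^{8}(y_t−ȳ)(y_{t+1}−ȳ) = -86.0998
γ_1 = -86.0998 / 9 = -9.567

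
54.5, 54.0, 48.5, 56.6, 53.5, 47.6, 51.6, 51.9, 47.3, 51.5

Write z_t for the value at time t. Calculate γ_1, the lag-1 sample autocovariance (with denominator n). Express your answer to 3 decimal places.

Mean z̄ = (54.5 + 54.0 + 48.5 + 56.6 + 53.5 + 47.6 + 51.6 + 51.9 + 47.3 + 51.5)/10 = 51.7000
Σ_{t=1}^{9}(z_t−z̄)(z_{t+1}−z̄) = -14.7700
γ_1 = -14.7700 / 10 = -1.477

-1.477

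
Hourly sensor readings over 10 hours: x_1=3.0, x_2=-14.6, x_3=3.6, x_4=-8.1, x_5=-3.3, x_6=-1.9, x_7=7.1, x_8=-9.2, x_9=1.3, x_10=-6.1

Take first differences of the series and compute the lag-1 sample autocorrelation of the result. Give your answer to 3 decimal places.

First differences Δx: -17.6, 18.2, -11.7, 4.8, 1.4, 9.0, -16.3, 10.5, -7.4
Mean of differences = -1.0111
Numerator Σ(Δx_t−Δx̄)(Δx_{t+1}−Δx̄) = -950.5957
Denominator Σ(Δx_t−Δx̄)² = 1305.3889
r_1(Δx) = -950.5957 / 1305.3889 = -0.728

-0.728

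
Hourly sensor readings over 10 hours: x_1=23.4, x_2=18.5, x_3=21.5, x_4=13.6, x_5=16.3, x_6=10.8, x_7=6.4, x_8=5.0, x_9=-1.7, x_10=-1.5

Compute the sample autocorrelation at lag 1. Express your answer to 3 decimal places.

Mean x̄ = (23.4 + 18.5 + 21.5 + 13.6 + 16.3 + 10.8 + 6.4 + 5.0 − 1.7 − 1.5)/10 = 11.2300
Numerator Σ_{t=1}^{9}(x_t−x̄)(x_{t+1}−x̄) = 474.6351
Denominator Σ(x_t−x̄)² = 729.3210
r_1 = 474.6351 / 729.3210 = 0.651

0.651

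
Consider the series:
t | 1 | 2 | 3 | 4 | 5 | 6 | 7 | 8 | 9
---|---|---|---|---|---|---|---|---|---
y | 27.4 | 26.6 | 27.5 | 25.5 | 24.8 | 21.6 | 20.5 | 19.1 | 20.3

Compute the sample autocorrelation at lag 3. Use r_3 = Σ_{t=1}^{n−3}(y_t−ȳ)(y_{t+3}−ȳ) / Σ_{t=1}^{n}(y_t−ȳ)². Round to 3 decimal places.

-0.020

Mean ȳ = (27.4 + 26.6 + 27.5 + 25.5 + 24.8 + 21.6 + 20.5 + 19.1 + 20.3)/9 = 23.7000
Numerator Σ_{t=1}^{6}(y_t−ȳ)(y_{t+3}−ȳ) = -1.8100
Denominator Σ(y_t−ȳ)² = 88.3600
r_3 = -1.8100 / 88.3600 = -0.020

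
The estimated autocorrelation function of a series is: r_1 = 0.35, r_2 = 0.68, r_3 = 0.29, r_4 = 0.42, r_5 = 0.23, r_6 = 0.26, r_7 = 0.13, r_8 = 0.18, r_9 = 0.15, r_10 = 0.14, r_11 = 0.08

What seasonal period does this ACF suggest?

2

The largest autocorrelation is r_2 = 0.68, with a weaker echo at lag 4 (0.42); the remaining lags stay at or below 0.35.
The dominant spike at lag 2 indicates a seasonal period of 2.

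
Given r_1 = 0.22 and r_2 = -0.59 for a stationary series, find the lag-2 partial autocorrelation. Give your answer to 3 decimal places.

φ_{22} = (r_2 − r_1²) / (1 − r_1²)
r_1² = (0.22)² = 0.0484
Numerator = -0.59 − 0.0484 = -0.6384; denominator = 1 − 0.0484 = 0.9516
φ_{22} = -0.6384 / 0.9516 = -0.671

-0.671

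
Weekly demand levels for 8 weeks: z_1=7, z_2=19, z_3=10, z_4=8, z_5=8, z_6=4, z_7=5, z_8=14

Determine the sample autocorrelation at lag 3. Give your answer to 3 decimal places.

Mean z̄ = (7 + 19 + 10 + 8 + 8 + 4 + 5 + 14)/8 = 9.3750
Σ(z_t−z̄)(z_{t+3}−z̄) = (3.2656) + (-13.2344) + (-3.3594) + (6.0156) + (-6.3594) = -13.6719
Denominator Σ(z_t−z̄)² = 171.8750
r_3 = -13.6719 / 171.8750 = -0.080

-0.080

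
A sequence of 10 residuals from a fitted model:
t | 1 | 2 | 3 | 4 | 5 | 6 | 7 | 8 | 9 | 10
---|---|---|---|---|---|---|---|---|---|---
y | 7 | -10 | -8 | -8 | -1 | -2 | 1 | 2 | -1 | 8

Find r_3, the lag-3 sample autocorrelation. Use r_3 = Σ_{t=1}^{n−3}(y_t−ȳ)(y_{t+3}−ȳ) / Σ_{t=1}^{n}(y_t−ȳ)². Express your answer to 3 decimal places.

Mean ȳ = (7 − 10 − 8 − 8 − 1 − 2 + 1 + 2 − 1 + 8)/10 = -1.2000
Σ(y_t−ȳ)(y_{t+3}−ȳ) = (-55.7600) + (-1.7600) + (5.4400) + (-14.9600) + (0.6400) + (-0.1600) + (20.2400) = -46.3200
Denominator Σ(y_t−ȳ)² = 337.6000
r_3 = -46.3200 / 337.6000 = -0.137

-0.137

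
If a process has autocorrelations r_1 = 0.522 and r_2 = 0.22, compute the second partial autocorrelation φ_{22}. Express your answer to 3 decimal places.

φ_{22} = (r_2 − r_1²) / (1 − r_1²)
r_1² = (0.522)² = 0.272484
Numerator = 0.22 − 0.2725 = -0.0525; denominator = 1 − 0.2725 = 0.7275
φ_{22} = -0.0525 / 0.7275 = -0.072

-0.072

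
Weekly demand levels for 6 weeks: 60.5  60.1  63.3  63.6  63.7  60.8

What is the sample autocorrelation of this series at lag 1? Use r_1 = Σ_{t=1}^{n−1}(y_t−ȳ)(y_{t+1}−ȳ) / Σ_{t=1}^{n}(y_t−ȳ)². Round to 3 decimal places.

0.217

Mean ȳ = (60.5 + 60.1 + 63.3 + 63.6 + 63.7 + 60.8)/6 = 62.0000
Deviations from mean: -1.5000, -1.9000, 1.3000, 1.6000, 1.7000, -1.2000
Numerator Σ_{t=1}^{5}(y_t−ȳ)(y_{t+1}−ȳ) = 3.1400
Denominator Σ(y_t−ȳ)² = 14.4400
r_1 = 3.1400 / 14.4400 = 0.217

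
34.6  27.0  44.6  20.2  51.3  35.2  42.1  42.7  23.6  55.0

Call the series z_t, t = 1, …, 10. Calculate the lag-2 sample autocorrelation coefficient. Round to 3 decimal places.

Mean z̄ = (34.6 + 27.0 + 44.6 + 20.2 + 51.3 + 35.2 + 42.1 + 42.7 + 23.6 + 55.0)/10 = 37.6300
Numerator Σ_{t=1}^{8}(z_t−z̄)(z_{t+2}−z̄) = 375.9332
Denominator Σ(z_t−z̄)² = 1211.5810
r_2 = 375.9332 / 1211.5810 = 0.310

0.310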